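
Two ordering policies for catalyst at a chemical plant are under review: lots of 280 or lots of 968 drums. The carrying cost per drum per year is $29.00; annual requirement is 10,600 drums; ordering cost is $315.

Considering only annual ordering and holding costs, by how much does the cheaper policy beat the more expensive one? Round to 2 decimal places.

$1,500.38

TC(Q) = (D/Q)S + (Q/2)H
TC(280) = (10,600/280)×315 + (280/2)×29 = $15,985.00
TC(968) = (10,600/968)×315 + (968/2)×29 = $17,485.38
|ΔTC| = |$15,985.00 − $17,485.38| = $1,500.38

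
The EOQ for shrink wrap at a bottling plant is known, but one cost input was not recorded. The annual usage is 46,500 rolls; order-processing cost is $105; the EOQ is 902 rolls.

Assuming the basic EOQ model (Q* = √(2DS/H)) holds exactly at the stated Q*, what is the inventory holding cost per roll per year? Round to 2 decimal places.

From Q* = √(2DS/H) ⇒ Q*² = 2DS/H.
H = 2DS / Q² = 2 × 46,500 × 105 / 902² = 12.0022

$12.00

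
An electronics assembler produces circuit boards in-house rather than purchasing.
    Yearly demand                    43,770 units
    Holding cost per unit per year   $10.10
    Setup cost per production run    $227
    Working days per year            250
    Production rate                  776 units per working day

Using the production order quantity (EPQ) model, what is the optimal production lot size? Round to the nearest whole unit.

Daily demand d = 43,770/250 = 175.080; p = 776; 1 − d/p = 0.77438
EPQ = √(2DS / (H(1 − d/p)))
    = √(2 × 43,770 × 227 / (10.1 × 0.77438)) ≈ 1,593.96

1,594 units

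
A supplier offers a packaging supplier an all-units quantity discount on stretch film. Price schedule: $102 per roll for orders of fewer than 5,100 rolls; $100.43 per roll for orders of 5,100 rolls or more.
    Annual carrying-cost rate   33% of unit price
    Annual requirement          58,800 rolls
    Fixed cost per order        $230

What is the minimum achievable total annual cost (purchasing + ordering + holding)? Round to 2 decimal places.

$5,992,447.61

H₁ = 33%×$102 = $33.6600;  H₂ = 33%×$100.43 = $33.1419
EOQ₁ = √(2×58,800×230/33.6600) = 896.42  (< 5,100, feasible at tier 1)
EOQ₂ = √(2×58,800×230/33.1419) = 903.40  (< 5,100 → use Q = 5,100 at tier-2 price)
TC(tier 1 (EOQ₁), Q≈896.4) = $6,027,773.43
TC(tier 2, Q≈5,100.0) = $5,992,447.61
Minimum at tier 2: $5,992,447.61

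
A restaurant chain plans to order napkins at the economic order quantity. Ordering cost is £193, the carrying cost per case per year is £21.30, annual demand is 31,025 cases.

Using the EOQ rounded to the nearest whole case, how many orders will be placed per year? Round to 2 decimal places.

41.37 orders per year

Optimal lot size Q* = (2 × 31,025 × £193 / £21.3)^½ ≈ 749.82 → Q = 750
Orders per year = D/Q = 31,025 / 750 = 41.367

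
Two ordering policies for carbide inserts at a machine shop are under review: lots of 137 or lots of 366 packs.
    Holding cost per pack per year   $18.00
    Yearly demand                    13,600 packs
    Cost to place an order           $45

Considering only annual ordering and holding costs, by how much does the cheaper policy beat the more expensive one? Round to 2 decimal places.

Annual cost at Q: ordering D·S/Q plus holding Q·H/2.
TC(137) = (13,600/137)×45 + (137/2)×18 = $5,700.15
TC(366) = (13,600/366)×45 + (366/2)×18 = $4,966.13
Lots of 366 are cheaper by $734.02.

$734.02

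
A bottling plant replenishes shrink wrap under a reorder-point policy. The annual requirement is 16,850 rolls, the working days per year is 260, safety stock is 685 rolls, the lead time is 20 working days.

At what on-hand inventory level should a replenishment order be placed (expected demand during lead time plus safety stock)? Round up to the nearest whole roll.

1,982 rolls

Daily demand d = 16,850 / 260 = 64.808 rolls/day
Demand during lead time = 64.808 × 20 = 1,296.15
Reorder point = 1,296.15 + 685 = 1,981.15 → round up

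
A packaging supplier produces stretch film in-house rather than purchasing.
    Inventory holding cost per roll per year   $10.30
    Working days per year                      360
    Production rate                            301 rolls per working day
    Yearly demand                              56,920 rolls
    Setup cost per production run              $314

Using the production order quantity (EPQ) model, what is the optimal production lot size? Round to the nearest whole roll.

2,704 rolls

d = 56,920/360 = 158.1111 rolls/day;  effective holding cost H(1 − d/p) = 10.3·(1 − 158.1111/301) = 4.88955
Q* = √(2DS / H_eff) = √(2·56,920·314 / 4.88955) ≈ 2,703.82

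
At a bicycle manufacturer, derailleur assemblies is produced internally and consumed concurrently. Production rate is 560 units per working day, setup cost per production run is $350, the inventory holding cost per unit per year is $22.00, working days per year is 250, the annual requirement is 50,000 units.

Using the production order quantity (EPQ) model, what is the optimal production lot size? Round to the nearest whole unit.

d = 50,000/250 = 200.0000 units/day;  effective holding cost H(1 − d/p) = 22·(1 − 200.0000/560) = 14.14286
Q* = √(2DS / H_eff) = √(2·50,000·350 / 14.14286) ≈ 1,573.13

1,573 units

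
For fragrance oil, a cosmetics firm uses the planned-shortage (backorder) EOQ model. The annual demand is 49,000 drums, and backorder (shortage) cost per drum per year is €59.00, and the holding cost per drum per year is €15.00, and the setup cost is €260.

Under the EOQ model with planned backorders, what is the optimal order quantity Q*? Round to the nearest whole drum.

1,460 drums

Basic EOQ = √(2·49,000·260/15) = 1,303.329
Backorder adjustment √((H+b)/b) = √((15+59)/59) = 1.1199
Q* = 1,303.329 × 1.1199 ≈ 1,459.63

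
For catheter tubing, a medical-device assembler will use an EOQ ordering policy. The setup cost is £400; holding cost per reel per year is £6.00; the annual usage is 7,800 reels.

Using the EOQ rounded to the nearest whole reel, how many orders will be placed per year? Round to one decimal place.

Q* = √(2·D·S / H) = √(2·7,800·400 / 6) = √1,040,000.0 ≈ 1,019.80 → Q = 1,020
N = D/Q = 7,800/1,020 ≈ 7.647 orders/yr

7.6 orders per year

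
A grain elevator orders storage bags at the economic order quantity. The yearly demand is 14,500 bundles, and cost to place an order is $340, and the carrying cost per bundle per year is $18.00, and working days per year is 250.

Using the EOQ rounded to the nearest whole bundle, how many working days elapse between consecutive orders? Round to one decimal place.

Q* = √(2·D·S / H) = √(2·14,500·340 / 18) = √547,777.8 ≈ 740.12 → Q = 740 bundles
Days between orders = 250 / (D/Q) = 250 / 19.595 ≈ 12.759

12.8 days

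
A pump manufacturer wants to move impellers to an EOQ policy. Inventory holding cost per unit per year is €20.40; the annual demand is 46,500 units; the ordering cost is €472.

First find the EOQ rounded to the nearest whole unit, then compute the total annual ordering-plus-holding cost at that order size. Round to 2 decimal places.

EOQ = √(2DS/H) = √(2 × 46,500 × 472 / 20.4)
    = √(2,151,764.71) ≈ 1,466.89 → Q = 1,467 units
Annual ordering cost = (D/Q)·S = (46,500/1,467) × 472 = €14,961.15
Annual holding cost  = (Q/2)·H = (1,467/2) × 20.4 = €14,963.40
Total = €14,961.15 + €14,963.40 = €29,924.55

€29,924.55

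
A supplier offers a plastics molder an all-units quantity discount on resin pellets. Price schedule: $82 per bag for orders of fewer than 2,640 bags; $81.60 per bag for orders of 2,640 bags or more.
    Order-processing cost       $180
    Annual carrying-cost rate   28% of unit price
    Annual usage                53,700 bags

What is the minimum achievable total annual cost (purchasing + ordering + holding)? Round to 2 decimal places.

H₁ = 28%×$82 = $22.9600;  H₂ = 28%×$81.60 = $22.8480
EOQ₁ = √(2×53,700×180/22.9600) = 917.60  (< 2,640, feasible at tier 1)
EOQ₂ = √(2×53,700×180/22.8480) = 919.84  (< 2,640 → use Q = 2,640 at tier-2 price)
TC(tier 1 (EOQ₁), Q≈917.6) = $4,424,468.05
TC(tier 2, Q≈2,640.0) = $4,415,740.72
Minimum at tier 2: $4,415,740.72

$4,415,740.72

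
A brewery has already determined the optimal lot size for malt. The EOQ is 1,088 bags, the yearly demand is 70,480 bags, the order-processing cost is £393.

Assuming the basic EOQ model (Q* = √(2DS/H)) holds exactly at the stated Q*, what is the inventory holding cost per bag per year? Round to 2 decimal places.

EOQ relation: Q² = 2DS/H, so rearrange for the unknown.
H = 2DS / Q² = 2 × 70,480 × 393 / 1,088² = 46.7984

£46.80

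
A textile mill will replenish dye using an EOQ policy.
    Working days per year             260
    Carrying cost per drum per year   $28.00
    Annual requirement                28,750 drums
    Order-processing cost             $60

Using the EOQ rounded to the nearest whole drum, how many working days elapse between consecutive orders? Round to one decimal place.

2DS/H = 2·28,750·60/28 = 123,214.29
EOQ = √123,214.29 ≈ 351.02 → Q = 351 drums
T = Q/D × 260 days = 351/28,750 × 260 = 3.174 days

3.2 days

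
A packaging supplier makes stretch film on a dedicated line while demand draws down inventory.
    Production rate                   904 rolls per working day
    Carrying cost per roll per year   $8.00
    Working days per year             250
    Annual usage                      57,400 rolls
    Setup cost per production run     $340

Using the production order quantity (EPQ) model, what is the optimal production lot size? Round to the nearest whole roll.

2,557 rolls

Daily demand d = 57,400/250 = 229.600; p = 904; 1 − d/p = 0.74602
EPQ = √(2DS / (H(1 − d/p)))
    = √(2 × 57,400 × 340 / (8 × 0.74602)) ≈ 2,557.35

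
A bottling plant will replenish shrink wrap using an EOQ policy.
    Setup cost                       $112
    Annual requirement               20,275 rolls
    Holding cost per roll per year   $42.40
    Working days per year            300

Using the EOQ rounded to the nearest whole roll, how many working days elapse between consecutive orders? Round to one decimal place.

4.8 days

EOQ = √(2DS/H) = √(2 × 20,275 × 112 / 42.4)
    = √(107,113.21) ≈ 327.28 → Q = 327 rolls
Cycle time = (working days × Q)/D = (300 × 327) / 20,275 = 4.838 days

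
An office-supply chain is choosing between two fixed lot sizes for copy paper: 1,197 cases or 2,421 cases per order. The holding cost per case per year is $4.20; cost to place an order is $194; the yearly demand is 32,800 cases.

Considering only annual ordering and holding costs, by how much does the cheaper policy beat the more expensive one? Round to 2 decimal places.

$117.22

TC(Q) = (D/Q)S + (Q/2)H
TC(1,197) = (32,800/1,197)×194 + (1,197/2)×4.2 = $7,829.66
TC(2,421) = (32,800/2,421)×194 + (2,421/2)×4.2 = $7,712.44
|ΔTC| = |$7,829.66 − $7,712.44| = $117.22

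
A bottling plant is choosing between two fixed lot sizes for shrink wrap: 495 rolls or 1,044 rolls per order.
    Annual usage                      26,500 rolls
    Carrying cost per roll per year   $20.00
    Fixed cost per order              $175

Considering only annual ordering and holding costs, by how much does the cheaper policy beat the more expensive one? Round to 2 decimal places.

TC(Q) = (D/Q)S + (Q/2)H
TC(495) = (26,500/495)×175 + (495/2)×20 = $14,318.69
TC(1,044) = (26,500/1,044)×175 + (1,044/2)×20 = $14,882.05
|ΔTC| = |$14,318.69 − $14,882.05| = $563.36

$563.36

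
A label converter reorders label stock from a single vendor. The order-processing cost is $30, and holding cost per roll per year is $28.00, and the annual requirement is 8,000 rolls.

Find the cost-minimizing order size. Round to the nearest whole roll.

2DS/H = 2·8,000·30/28 = 17,142.86
EOQ = √17,142.86 ≈ 130.93

131 rolls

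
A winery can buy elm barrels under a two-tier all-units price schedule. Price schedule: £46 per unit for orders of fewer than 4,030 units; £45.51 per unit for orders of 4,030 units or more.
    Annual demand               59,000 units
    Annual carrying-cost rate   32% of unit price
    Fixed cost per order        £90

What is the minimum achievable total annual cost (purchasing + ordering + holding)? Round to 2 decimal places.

£2,715,752.47

H₁ = 32%×£46 = £14.7200;  H₂ = 32%×£45.51 = £14.5632
EOQ₁ = √(2×59,000×90/14.7200) = 849.39  (< 4,030, feasible at tier 1)
EOQ₂ = √(2×59,000×90/14.5632) = 853.95  (< 4,030 → use Q = 4,030 at tier-2 price)
TC(tier 1 (EOQ₁), Q≈849.4) = £2,726,503.06
TC(tier 2, Q≈4,030.0) = £2,715,752.47
Minimum at tier 2: £2,715,752.47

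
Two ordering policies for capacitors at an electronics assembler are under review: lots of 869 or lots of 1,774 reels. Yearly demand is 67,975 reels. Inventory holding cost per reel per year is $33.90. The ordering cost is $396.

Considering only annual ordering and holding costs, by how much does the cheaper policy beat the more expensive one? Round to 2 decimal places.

$462.52

TC(Q) = (D/Q)S + (Q/2)H
TC(869) = (67,975/869)×396 + (869/2)×33.9 = $45,705.50
TC(1,774) = (67,975/1,774)×396 + (1,774/2)×33.9 = $45,242.98
|ΔTC| = |$45,705.50 − $45,242.98| = $462.52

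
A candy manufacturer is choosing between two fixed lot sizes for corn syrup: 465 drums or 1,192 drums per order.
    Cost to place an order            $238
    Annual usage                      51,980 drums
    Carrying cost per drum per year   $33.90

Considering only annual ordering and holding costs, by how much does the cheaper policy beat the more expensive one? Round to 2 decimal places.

For each Q, cost = (D/Q)·S + (Q/2)·H.
TC(465) = (51,980/465)×238 + (465/2)×33.9 = $34,486.57
TC(1,192) = (51,980/1,192)×238 + (1,192/2)×33.9 = $30,582.96
|ΔTC| = |$34,486.57 − $30,582.96| = $3,903.61

$3,903.61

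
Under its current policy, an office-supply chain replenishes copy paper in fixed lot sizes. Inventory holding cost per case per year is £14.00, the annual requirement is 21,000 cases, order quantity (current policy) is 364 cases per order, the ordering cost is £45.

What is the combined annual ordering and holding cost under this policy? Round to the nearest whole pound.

£5,144

Orders/yr = 21,000/364 = 57.692; ordering cost = 57.692 × £45 = £2,596.15
Average inventory = 364/2 = 182; holding cost = 182 × £14 = £2,548.00
Total = £2,596.15 + £2,548.00 = £5,144.15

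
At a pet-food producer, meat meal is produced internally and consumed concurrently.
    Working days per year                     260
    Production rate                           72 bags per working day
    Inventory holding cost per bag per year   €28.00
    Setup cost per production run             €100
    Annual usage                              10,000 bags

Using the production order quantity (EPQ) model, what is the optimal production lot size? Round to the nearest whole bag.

d = 10,000/260 = 38.4615 bags/day;  effective holding cost H(1 − d/p) = 28·(1 − 38.4615/72) = 13.04274
Q* = √(2DS / H_eff) = √(2·10,000·100 / 13.04274) ≈ 391.59

392 bags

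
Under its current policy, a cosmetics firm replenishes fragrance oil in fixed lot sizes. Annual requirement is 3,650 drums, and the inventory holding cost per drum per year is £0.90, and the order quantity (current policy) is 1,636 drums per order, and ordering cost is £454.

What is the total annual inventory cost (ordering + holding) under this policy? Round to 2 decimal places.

Orders/yr = 3,650/1,636 = 2.231; ordering cost = 2.231 × £454 = £1,012.90
Average inventory = 1,636/2 = 818; holding cost = 818 × £0.9 = £736.20
Total = £1,012.90 + £736.20 = £1,749.10

£1,749.10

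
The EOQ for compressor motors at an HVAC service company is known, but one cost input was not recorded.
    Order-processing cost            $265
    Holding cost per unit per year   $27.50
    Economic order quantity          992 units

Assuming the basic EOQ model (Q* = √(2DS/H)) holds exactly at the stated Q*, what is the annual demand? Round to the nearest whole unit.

51,060 units per year

Since Q* = (2DS/H)^½, squaring gives Q*²·H = 2DS.
D = Q²H / (2S) = 992² × 27.5 / (2 × 265) = 51,059.92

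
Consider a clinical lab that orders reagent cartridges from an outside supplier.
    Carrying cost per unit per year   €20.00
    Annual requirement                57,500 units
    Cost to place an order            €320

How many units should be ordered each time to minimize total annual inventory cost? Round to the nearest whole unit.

2DS/H = 2·57,500·320/20 = 1,840,000.00
EOQ = √1,840,000.00 ≈ 1,356.47

1,356 units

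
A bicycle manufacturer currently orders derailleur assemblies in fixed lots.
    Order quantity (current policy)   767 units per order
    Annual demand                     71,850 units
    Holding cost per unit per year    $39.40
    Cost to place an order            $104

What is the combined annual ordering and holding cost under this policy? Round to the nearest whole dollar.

Ordering: D/Q × S = 71,850/767 × $104 = $9,742.37
Holding:  Q/2 × H = 767/2 × $39.4 = $15,109.90
Total = $9,742.37 + $15,109.90 = $24,852.27

$24,852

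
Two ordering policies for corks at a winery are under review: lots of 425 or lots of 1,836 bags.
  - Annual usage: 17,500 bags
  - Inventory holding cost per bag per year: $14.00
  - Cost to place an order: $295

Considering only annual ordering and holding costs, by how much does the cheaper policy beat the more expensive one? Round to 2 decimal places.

$541.76

TC(Q) = (D/Q)S + (Q/2)H
TC(425) = (17,500/425)×295 + (425/2)×14 = $15,122.06
TC(1,836) = (17,500/1,836)×295 + (1,836/2)×14 = $15,663.82
Lots of 425 are cheaper by $541.76.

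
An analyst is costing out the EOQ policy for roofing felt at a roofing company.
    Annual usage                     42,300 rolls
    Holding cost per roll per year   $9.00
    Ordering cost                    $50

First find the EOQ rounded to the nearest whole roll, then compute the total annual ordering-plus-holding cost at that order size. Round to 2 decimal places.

$6,170.09

2DS/H = 2·42,300·50/9 = 470,000.00
EOQ = √470,000.00 ≈ 685.57 → Q = 686 rolls
Annual ordering cost = (D/Q)·S = (42,300/686) × 50 = $3,083.09
Annual holding cost  = (Q/2)·H = (686/2) × 9 = $3,087.00
Total = $3,083.09 + $3,087.00 = $6,170.09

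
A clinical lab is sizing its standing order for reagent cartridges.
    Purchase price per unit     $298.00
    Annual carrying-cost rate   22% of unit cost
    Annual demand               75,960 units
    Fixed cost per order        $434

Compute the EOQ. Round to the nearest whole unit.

1,003 units

Carrying cost H = $298 × 22% = $65.5600/unit/yr
Q* = √(2·D·S / H) = √(2·75,960·434 / 65.56) = √1,005,693.7 ≈ 1,002.84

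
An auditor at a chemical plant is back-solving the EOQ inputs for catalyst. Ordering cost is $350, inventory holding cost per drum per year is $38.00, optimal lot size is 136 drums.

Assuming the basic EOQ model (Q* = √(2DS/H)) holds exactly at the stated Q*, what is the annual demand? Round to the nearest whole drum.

From Q* = √(2DS/H) ⇒ Q*² = 2DS/H.
D = Q²H / (2S) = 136² × 38 / (2 × 350) = 1,004.07

1,004 drums per year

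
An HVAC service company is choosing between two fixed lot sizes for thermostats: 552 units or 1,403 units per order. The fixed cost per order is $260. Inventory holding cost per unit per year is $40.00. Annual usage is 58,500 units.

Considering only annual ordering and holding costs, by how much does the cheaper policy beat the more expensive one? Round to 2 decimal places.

Annual cost at Q: ordering D·S/Q plus holding Q·H/2.
TC(552) = (58,500/552)×260 + (552/2)×40 = $38,594.35
TC(1,403) = (58,500/1,403)×260 + (1,403/2)×40 = $38,901.05
|ΔTC| = |$38,594.35 − $38,901.05| = $306.71

$306.71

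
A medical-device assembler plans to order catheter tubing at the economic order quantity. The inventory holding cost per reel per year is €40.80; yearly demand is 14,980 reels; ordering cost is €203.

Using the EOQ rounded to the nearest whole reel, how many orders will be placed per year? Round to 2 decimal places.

38.81 orders per year

Q* = √(2·D·S / H) = √(2·14,980·203 / 40.8) = √149,065.7 ≈ 386.09 → Q = 386
N = D/Q = 14,980/386 ≈ 38.808 orders/yr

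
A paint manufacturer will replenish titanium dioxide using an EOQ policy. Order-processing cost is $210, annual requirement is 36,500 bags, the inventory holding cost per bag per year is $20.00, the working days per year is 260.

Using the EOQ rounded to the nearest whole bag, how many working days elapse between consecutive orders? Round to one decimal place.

6.2 days

EOQ = √(2DS/H) = √(2 × 36,500 × 210 / 20)
    = √(766,500.00) ≈ 875.50 → Q = 875 bags
Days between orders = 260 / (D/Q) = 260 / 41.714 ≈ 6.233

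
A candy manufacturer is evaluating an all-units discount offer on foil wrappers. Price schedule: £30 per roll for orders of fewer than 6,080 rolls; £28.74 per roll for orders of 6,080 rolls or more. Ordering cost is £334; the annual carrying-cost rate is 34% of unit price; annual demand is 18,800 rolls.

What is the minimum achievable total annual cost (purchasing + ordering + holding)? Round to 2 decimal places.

H₁ = 34%×£30 = £10.2000;  H₂ = 34%×£28.74 = £9.7716
EOQ₁ = √(2×18,800×334/10.2000) = 1,109.60  (< 6,080, feasible at tier 1)
EOQ₂ = √(2×18,800×334/9.7716) = 1,133.66  (< 6,080 → use Q = 6,080 at tier-2 price)
TC(tier 1 (EOQ₁), Q≈1,109.6) = £575,317.94
TC(tier 2, Q≈6,080.0) = £571,050.43
Minimum at tier 2: £571,050.43

£571,050.43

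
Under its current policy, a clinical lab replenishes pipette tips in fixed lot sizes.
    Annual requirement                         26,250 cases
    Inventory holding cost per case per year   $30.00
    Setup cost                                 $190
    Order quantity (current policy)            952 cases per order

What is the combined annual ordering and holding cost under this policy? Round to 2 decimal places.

$19,518.97

Orders/yr = 26,250/952 = 27.574; ordering cost = 27.574 × $190 = $5,238.97
Average inventory = 952/2 = 476; holding cost = 476 × $30 = $14,280.00
Total = $5,238.97 + $14,280.00 = $19,518.97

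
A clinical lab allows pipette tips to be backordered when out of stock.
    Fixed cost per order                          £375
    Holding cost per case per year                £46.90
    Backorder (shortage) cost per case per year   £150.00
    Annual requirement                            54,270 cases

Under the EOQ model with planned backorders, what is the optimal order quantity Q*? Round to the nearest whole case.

Basic EOQ = √(2·54,270·375/46.9) = 931.589
Backorder adjustment √((H+b)/b) = √((46.9+150)/150) = 1.1457
Q* = 931.589 × 1.1457 ≈ 1,067.34

1,067 cases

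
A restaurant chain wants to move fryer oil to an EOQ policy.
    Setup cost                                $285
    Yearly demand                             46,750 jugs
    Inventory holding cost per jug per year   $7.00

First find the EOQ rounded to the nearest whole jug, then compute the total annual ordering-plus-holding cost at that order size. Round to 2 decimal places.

$13,657.69

Optimal lot size Q* = (2 × 46,750 × $285 / $7)^½ ≈ 1,951.10 → Q = 1,951 jugs
Annual ordering cost = (D/Q)·S = (46,750/1,951) × 285 = $6,829.19
Annual holding cost  = (Q/2)·H = (1,951/2) × 7 = $6,828.50
Total = $6,829.19 + $6,828.50 = $13,657.69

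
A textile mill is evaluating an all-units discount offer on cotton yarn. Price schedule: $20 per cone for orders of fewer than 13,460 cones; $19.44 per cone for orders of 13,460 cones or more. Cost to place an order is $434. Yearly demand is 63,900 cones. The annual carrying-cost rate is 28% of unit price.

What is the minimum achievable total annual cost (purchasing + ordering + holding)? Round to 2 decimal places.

H₁ = 28%×$20 = $5.6000;  H₂ = 28%×$19.44 = $5.4432
EOQ₁ = √(2×63,900×434/5.6000) = 3,147.14  (< 13,460, feasible at tier 1)
EOQ₂ = √(2×63,900×434/5.4432) = 3,192.15  (< 13,460 → use Q = 13,460 at tier-2 price)
TC(tier 1 (EOQ₁), Q≈3,147.1) = $1,295,623.99
TC(tier 2, Q≈13,460.0) = $1,280,909.11
Minimum at tier 2: $1,280,909.11

$1,280,909.11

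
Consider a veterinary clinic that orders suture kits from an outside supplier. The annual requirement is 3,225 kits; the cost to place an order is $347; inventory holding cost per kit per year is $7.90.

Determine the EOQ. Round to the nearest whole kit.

532 kits

2DS/H = 2·3,225·347/7.9 = 283,310.13
EOQ = √283,310.13 ≈ 532.27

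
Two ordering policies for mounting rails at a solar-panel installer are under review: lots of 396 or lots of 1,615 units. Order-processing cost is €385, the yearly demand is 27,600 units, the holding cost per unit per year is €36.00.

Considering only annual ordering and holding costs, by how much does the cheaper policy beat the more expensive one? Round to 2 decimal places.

For each Q, cost = (D/Q)·S + (Q/2)·H.
TC(396) = (27,600/396)×385 + (396/2)×36 = €33,961.33
TC(1,615) = (27,600/1,615)×385 + (1,615/2)×36 = €35,649.57
Cheaper: Q = 396.  Difference = €1,688.23

€1,688.23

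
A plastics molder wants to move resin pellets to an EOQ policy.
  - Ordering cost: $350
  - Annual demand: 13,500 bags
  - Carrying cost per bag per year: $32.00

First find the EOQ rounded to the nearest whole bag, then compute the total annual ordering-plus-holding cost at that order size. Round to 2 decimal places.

Q* = √(2·D·S / H) = √(2·13,500·350 / 32) = √295,312.5 ≈ 543.43 → Q = 543 bags
Ordering: D/Q × S = 13,500/543 × $350 = $8,701.66
Holding:  Q/2 × H = 543/2 × $32 = $8,688.00
Total = $8,701.66 + $8,688.00 = $17,389.66

$17,389.66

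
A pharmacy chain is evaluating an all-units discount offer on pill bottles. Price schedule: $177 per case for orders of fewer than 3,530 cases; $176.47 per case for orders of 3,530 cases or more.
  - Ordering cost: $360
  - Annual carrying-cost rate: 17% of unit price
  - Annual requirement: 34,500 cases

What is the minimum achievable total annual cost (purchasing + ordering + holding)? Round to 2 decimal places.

$6,133,839.27

H₁ = 17%×$177 = $30.0900;  H₂ = 17%×$176.47 = $29.9999
EOQ₁ = √(2×34,500×360/30.0900) = 908.58  (< 3,530, feasible at tier 1)
EOQ₂ = √(2×34,500×360/29.9999) = 909.95  (< 3,530 → use Q = 3,530 at tier-2 price)
TC(tier 1 (EOQ₁), Q≈908.6) = $6,133,839.27
TC(tier 2, Q≈3,530.0) = $6,144,683.24
Minimum at tier 1 (EOQ₁): $6,133,839.27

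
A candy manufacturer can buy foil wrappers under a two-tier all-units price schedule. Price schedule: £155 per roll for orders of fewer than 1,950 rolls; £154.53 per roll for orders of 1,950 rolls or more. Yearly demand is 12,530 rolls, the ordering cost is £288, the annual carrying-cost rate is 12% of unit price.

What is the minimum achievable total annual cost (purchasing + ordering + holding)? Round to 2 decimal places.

H₁ = 12%×£155 = £18.6000;  H₂ = 12%×£154.53 = £18.5436
EOQ₁ = √(2×12,530×288/18.6000) = 622.92  (< 1,950, feasible at tier 1)
EOQ₂ = √(2×12,530×288/18.5436) = 623.86  (< 1,950 → use Q = 1,950 at tier-2 price)
TC(tier 1 (EOQ₁), Q≈622.9) = £1,953,736.26
TC(tier 2, Q≈1,950.0) = £1,956,191.49
Minimum at tier 1 (EOQ₁): £1,953,736.26

£1,953,736.26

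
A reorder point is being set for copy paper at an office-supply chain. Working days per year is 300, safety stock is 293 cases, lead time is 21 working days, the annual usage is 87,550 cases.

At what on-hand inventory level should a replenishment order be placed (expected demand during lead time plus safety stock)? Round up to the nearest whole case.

Daily demand d = 87,550 / 300 = 291.833 cases/day
Demand during lead time = 291.833 × 21 = 6,128.50
Reorder point = 6,128.50 + 293 = 6,421.50 → round up

6,422 cases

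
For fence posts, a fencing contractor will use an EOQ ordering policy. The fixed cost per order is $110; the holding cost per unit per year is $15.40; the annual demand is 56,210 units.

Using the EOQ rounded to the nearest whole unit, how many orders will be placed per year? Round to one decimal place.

Q* = √(2·D·S / H) = √(2·56,210·110 / 15.4) = √803,000.0 ≈ 896.10 → Q = 896
Orders per year = D/Q = 56,210 / 896 = 62.734

62.7 orders per year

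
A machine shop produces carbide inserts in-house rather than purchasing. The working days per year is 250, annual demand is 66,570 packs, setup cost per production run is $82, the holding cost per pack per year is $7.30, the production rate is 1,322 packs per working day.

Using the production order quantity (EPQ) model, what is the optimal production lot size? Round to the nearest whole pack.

1,368 packs

d = 66,570/250 = 266.2800 packs/day;  effective holding cost H(1 − d/p) = 7.3·(1 − 266.2800/1322) = 5.82962
Q* = √(2DS / H_eff) = √(2·66,570·82 / 5.82962) ≈ 1,368.49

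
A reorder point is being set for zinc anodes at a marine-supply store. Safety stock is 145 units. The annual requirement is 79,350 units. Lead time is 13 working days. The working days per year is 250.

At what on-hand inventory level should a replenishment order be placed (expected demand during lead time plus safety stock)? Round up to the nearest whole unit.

4,272 units

Daily demand d = 79,350 / 250 = 317.400 units/day
Demand during lead time = 317.400 × 13 = 4,126.20
Reorder point = 4,126.20 + 145 = 4,271.20 → round up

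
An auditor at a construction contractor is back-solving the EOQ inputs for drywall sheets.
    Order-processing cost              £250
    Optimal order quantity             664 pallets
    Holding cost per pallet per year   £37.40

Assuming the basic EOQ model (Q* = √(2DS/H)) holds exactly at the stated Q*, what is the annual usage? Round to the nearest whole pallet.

From Q* = √(2DS/H) ⇒ Q*² = 2DS/H.
D = Q²H / (2S) = 664² × 37.4 / (2 × 250) = 32,979.02

32,979 pallets per year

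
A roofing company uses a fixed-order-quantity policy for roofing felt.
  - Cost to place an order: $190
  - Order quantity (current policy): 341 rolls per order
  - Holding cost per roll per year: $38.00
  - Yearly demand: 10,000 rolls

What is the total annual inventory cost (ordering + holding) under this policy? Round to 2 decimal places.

$12,050.85

Orders/yr = 10,000/341 = 29.326; ordering cost = 29.326 × $190 = $5,571.85
Average inventory = 341/2 = 170.5; holding cost = 170.5 × $38 = $6,479.00
Total = $5,571.85 + $6,479.00 = $12,050.85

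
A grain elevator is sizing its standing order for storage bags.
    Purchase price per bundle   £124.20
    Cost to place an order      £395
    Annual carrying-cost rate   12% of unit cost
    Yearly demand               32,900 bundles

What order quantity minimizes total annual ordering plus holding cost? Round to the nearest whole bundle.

H = i·C = 0.12 × £124.2 = £14.9040 per bundle-year
Optimal lot size Q* = (2 × 32,900 × £395 / £14.904)^½ ≈ 1,320.57

1,321 bundles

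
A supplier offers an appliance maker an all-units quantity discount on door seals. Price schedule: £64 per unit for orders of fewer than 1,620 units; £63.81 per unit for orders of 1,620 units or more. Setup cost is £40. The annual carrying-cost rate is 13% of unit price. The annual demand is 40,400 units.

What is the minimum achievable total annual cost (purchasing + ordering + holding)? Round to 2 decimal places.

£2,585,640.72

H₁ = 13%×£64 = £8.3200;  H₂ = 13%×£63.81 = £8.2953
EOQ₁ = √(2×40,400×40/8.3200) = 623.27  (< 1,620, feasible at tier 1)
EOQ₂ = √(2×40,400×40/8.2953) = 624.19  (< 1,620 → use Q = 1,620 at tier-2 price)
TC(tier 1 (EOQ₁), Q≈623.3) = £2,590,785.58
TC(tier 2, Q≈1,620.0) = £2,585,640.72
Minimum at tier 2: £2,585,640.72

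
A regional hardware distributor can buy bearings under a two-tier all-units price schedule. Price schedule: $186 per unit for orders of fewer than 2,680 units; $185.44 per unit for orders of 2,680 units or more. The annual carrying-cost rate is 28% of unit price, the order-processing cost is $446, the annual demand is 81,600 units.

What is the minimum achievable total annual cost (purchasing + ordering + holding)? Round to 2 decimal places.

H₁ = 28%×$186 = $52.0800;  H₂ = 28%×$185.44 = $51.9232
EOQ₁ = √(2×81,600×446/52.0800) = 1,182.20  (< 2,680, feasible at tier 1)
EOQ₂ = √(2×81,600×446/51.9232) = 1,183.99  (< 2,680 → use Q = 2,680 at tier-2 price)
TC(tier 1 (EOQ₁), Q≈1,182.2) = $15,239,169.13
TC(tier 2, Q≈2,680.0) = $15,215,060.79
Minimum at tier 2: $15,215,060.79

$15,215,060.79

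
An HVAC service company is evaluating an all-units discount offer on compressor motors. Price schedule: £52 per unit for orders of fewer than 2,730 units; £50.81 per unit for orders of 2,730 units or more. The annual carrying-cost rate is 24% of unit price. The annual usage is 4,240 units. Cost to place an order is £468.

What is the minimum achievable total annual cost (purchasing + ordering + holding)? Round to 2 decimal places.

£227,517.66

H₁ = 24%×£52 = £12.4800;  H₂ = 24%×£50.81 = £12.1944
EOQ₁ = √(2×4,240×468/12.4800) = 563.91  (< 2,730, feasible at tier 1)
EOQ₂ = √(2×4,240×468/12.1944) = 570.48  (< 2,730 → use Q = 2,730 at tier-2 price)
TC(tier 1 (EOQ₁), Q≈563.9) = £227,517.66
TC(tier 2, Q≈2,730.0) = £232,806.61
Minimum at tier 1 (EOQ₁): £227,517.66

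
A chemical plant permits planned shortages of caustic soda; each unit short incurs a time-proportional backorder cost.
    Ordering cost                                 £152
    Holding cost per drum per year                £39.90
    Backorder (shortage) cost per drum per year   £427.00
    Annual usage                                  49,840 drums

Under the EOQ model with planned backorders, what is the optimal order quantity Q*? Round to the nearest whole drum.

Q* = √(2DS/H) · √((H + b)/b)
   = √(2 × 49,840 × 152 / 39.9) · √((39.9 + 427) / 427)
   = 616.225 × 1.0457 ≈ 644.37

644 drums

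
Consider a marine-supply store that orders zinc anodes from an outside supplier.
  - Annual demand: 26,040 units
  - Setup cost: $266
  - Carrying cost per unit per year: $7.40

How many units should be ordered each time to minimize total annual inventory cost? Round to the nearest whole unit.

1,368 units

Q* = √(2·D·S / H) = √(2·26,040·266 / 7.4) = √1,872,064.9 ≈ 1,368.23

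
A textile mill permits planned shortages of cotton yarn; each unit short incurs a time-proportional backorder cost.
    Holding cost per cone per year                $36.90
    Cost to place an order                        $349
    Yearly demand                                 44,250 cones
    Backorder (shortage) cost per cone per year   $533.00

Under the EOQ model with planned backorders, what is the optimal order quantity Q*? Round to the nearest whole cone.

946 cones

Basic EOQ = √(2·44,250·349/36.9) = 914.895
Backorder adjustment √((H+b)/b) = √((36.9+533)/533) = 1.0340
Q* = 914.895 × 1.0340 ≈ 946.03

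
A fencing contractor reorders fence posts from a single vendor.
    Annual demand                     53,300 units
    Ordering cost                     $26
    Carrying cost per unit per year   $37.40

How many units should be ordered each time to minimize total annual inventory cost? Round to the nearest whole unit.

272 units

Q* = √(2·D·S / H) = √(2·53,300·26 / 37.4) = √74,107.0 ≈ 272.23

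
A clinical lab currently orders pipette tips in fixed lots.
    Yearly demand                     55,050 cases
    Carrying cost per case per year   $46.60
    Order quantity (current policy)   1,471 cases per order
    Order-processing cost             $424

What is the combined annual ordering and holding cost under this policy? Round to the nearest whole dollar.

Annual ordering cost = (D/Q)·S = (55,050/1,471) × 424 = $15,867.57
Annual holding cost  = (Q/2)·H = (1,471/2) × 46.6 = $34,274.30
Total = $15,867.57 + $34,274.30 = $50,141.87

$50,142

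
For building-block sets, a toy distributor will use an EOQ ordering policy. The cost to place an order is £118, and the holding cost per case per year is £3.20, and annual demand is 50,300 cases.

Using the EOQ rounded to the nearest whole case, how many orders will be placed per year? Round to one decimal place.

26.1 orders per year

2DS/H = 2·50,300·118/3.2 = 3,709,625.00
EOQ = √3,709,625.00 ≈ 1,926.04 → Q = 1,926
N = D/Q = 50,300/1,926 ≈ 26.116 orders/yr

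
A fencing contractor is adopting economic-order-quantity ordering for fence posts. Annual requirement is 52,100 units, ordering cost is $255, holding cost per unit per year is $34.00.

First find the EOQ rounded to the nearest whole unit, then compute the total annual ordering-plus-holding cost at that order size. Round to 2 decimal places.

$30,056.85

EOQ = √(2DS/H) = √(2 × 52,100 × 255 / 34)
    = √(781,500.00) ≈ 884.02 → Q = 884 units
Orders/yr = 52,100/884 = 58.937; ordering cost = 58.937 × $255 = $15,028.85
Average inventory = 884/2 = 442; holding cost = 442 × $34 = $15,028.00
Total = $15,028.85 + $15,028.00 = $30,056.85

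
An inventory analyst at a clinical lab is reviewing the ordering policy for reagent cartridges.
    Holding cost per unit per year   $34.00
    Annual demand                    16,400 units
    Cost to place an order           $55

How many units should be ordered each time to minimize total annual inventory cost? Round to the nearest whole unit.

Optimal lot size Q* = (2 × 16,400 × $55 / $34)^½ ≈ 230.35

230 units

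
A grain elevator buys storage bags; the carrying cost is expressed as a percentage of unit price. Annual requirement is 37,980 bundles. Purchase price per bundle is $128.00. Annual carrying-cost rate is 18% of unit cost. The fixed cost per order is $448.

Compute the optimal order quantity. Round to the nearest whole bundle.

H = i·C = 0.18 × $128 = $23.0400 per bundle-year
EOQ = √(2DS/H) = √(2 × 37,980 × 448 / 23.04)
    = √(1,477,000.00) ≈ 1,215.32

1,215 bundles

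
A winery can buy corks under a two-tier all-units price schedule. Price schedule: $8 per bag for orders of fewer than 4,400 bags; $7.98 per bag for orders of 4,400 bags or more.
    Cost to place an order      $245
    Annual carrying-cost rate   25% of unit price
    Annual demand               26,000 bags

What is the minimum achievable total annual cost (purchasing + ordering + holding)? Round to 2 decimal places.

H₁ = 25%×$8 = $2.0000;  H₂ = 25%×$7.98 = $1.9950
EOQ₁ = √(2×26,000×245/2.0000) = 2,523.89  (< 4,400, feasible at tier 1)
EOQ₂ = √(2×26,000×245/1.9950) = 2,527.05  (< 4,400 → use Q = 4,400 at tier-2 price)
TC(tier 1 (EOQ₁), Q≈2,523.9) = $213,047.77
TC(tier 2, Q≈4,400.0) = $213,316.73
Minimum at tier 1 (EOQ₁): $213,047.77

$213,047.77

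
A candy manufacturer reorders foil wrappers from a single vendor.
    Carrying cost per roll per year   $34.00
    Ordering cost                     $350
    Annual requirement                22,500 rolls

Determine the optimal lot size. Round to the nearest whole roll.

681 rolls

2DS/H = 2·22,500·350/34 = 463,235.29
EOQ = √463,235.29 ≈ 680.61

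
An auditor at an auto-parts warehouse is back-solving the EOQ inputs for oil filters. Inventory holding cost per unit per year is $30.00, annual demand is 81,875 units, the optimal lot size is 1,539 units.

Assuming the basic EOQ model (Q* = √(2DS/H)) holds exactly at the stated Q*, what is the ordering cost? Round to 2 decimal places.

$433.93

EOQ relation: Q² = 2DS/H, so rearrange for the unknown.
S = Q²H / (2D) = 1,539² × 30 / (2 × 81,875) = 433.9275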